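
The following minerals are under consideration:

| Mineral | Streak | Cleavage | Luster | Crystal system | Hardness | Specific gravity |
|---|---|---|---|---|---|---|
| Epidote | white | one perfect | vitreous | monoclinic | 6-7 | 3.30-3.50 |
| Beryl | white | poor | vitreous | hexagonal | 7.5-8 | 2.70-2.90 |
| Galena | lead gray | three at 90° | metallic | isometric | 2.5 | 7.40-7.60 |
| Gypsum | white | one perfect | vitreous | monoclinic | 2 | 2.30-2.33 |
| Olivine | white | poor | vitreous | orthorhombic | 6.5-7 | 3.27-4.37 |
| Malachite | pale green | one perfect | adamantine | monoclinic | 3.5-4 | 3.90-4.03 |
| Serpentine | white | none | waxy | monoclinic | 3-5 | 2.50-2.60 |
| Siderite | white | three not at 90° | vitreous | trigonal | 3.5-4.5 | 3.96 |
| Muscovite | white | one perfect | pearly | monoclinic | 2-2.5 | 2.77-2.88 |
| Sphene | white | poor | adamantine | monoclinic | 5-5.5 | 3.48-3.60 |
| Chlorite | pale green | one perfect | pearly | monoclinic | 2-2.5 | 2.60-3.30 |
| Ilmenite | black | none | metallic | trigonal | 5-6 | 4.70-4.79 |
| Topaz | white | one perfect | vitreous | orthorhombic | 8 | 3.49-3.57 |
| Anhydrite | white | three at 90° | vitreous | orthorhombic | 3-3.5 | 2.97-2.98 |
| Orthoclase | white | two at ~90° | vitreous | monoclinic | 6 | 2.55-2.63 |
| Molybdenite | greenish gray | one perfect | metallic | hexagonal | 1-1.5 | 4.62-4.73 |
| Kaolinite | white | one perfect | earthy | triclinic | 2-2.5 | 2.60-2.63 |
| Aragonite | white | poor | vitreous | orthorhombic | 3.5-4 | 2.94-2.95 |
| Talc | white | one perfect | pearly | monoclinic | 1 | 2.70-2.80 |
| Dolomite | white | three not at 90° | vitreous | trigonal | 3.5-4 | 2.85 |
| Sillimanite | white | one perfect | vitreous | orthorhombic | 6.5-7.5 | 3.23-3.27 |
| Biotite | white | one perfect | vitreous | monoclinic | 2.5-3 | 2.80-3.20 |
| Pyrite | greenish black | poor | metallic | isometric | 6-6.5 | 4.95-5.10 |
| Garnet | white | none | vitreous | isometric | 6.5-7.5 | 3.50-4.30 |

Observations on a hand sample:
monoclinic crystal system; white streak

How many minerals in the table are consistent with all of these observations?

Monoclinic crystal system — leaves Epidote, Gypsum, Malachite, Serpentine, Muscovite, Sphene, Chlorite, Orthoclase, Talc, Biotite.
White streak excludes Malachite, Chlorite.
Remaining candidates: Biotite, Epidote, Gypsum, Muscovite, Orthoclase, Serpentine, Sphene, Talc.
That is 8 minerals.

8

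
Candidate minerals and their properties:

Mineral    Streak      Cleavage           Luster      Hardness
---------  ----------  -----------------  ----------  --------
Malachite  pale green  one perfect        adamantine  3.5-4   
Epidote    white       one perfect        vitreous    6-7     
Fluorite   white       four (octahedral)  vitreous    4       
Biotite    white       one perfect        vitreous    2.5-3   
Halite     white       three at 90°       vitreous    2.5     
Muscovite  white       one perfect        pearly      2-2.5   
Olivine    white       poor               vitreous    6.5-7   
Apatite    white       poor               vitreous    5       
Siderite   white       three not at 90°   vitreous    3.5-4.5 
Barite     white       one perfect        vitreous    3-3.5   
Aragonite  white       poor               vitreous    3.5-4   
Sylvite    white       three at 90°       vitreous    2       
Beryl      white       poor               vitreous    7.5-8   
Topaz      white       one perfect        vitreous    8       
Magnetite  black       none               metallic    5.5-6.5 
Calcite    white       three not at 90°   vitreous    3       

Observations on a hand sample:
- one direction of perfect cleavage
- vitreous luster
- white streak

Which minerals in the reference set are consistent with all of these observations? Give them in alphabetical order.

Barite, Biotite, Epidote, Topaz

One direction of perfect cleavage — only Malachite, Epidote, Biotite, Muscovite, Barite, Topaz remain.
Vitreous luster eliminates Malachite, Muscovite.
White streak — no further eliminations.
Consistent with every observation: Barite, Biotite, Epidote, Topaz.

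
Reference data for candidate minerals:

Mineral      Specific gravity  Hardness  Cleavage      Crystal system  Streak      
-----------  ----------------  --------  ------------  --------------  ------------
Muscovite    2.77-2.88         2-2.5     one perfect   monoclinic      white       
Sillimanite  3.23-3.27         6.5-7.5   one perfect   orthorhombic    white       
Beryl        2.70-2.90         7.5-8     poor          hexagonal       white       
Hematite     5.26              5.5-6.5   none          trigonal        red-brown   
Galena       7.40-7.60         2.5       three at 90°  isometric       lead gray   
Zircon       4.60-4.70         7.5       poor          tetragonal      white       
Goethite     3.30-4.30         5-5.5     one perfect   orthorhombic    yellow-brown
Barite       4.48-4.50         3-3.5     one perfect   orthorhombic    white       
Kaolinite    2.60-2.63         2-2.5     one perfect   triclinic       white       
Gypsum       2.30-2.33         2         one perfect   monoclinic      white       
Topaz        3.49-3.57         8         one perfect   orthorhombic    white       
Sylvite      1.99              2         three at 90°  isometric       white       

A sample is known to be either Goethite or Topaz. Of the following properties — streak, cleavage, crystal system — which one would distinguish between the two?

streak

Streak: Goethite yellow-brown, Topaz white — distinct.
Cleavage: both one perfect — identical.
Crystal system: both orthorhombic — identical.
Streak is the diagnostic property here.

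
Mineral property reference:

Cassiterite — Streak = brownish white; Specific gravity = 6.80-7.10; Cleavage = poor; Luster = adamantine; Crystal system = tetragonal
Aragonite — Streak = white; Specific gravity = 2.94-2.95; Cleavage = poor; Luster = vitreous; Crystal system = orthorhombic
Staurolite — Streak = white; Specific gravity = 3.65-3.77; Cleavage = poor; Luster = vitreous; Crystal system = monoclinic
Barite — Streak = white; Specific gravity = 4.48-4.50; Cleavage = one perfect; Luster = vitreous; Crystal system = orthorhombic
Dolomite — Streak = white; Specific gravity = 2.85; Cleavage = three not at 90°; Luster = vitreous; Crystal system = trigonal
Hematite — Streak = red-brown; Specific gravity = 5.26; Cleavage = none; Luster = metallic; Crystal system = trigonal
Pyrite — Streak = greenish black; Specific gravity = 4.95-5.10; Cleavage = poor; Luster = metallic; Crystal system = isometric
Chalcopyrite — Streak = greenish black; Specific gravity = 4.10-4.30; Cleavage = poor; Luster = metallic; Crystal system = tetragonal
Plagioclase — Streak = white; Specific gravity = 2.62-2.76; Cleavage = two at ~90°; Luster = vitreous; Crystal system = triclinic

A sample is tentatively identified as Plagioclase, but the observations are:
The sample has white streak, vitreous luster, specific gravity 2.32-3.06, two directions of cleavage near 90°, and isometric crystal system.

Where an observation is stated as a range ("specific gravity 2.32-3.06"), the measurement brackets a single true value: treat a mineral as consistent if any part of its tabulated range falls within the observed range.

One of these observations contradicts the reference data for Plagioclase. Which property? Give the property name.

crystal system

White streak: Plagioclase has white streak — within range.
Vitreous luster: Plagioclase has vitreous luster — within range.
Specific gravity 2.32-3.06: Plagioclase has SG 2.62-2.76 — within range.
Two directions of cleavage near 90°: Plagioclase has cleavage two at ~90° — within range.
Isometric crystal system: Plagioclase has triclinic system — outside the reference range.
Everything matches except the crystal system.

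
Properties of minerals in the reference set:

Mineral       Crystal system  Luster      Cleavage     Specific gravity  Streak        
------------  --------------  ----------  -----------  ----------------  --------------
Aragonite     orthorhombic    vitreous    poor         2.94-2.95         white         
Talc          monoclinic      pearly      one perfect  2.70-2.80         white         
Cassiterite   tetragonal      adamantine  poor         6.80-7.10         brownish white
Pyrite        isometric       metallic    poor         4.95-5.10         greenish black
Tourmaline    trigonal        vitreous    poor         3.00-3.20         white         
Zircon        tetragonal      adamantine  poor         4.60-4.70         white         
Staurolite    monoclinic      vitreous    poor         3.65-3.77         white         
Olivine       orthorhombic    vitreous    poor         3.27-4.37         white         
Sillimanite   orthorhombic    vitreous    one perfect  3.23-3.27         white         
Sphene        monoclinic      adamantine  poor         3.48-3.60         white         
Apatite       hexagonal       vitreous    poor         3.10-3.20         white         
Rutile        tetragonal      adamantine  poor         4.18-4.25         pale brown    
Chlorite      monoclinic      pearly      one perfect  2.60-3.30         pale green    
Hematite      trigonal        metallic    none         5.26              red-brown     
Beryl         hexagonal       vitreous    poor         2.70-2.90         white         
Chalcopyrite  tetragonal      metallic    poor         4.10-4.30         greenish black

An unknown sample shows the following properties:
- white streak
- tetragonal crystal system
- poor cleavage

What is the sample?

White streak excludes Cassiterite, Pyrite, Rutile, Chlorite, Hematite, Chalcopyrite.
Tetragonal crystal system — Zircon remains.
Poor cleavage — consistent with all remaining minerals.
The only mineral consistent with every observation is Zircon.

Zircon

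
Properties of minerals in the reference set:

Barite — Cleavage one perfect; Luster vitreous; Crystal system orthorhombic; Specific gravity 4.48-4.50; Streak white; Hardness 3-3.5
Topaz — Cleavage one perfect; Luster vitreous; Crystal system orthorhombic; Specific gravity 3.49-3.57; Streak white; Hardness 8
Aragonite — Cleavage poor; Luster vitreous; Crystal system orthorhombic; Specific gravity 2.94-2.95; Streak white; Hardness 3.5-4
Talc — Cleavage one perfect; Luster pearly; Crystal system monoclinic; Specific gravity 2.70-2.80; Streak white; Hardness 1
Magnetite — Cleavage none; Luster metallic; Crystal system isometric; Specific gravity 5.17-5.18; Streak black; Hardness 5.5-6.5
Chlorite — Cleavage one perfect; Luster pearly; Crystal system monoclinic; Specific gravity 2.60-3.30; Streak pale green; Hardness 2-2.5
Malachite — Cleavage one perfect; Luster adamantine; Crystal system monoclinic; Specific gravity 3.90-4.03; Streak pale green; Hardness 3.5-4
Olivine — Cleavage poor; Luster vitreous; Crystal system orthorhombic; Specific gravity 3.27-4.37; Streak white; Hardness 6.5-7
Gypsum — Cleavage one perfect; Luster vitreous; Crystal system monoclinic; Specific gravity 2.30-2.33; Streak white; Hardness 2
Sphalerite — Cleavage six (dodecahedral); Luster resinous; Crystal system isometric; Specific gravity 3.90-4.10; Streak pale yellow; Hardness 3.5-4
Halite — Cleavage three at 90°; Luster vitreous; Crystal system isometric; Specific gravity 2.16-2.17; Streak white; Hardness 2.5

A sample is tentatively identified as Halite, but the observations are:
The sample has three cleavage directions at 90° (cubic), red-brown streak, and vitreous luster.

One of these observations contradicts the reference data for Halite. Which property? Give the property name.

Three cleavage directions at 90° (cubic): Halite has cleavage three at 90° — consistent.
Red-brown streak: Halite has white streak — does not match.
Vitreous luster: Halite has vitreous luster — consistent.
The streak is the one property that does not fit.

streak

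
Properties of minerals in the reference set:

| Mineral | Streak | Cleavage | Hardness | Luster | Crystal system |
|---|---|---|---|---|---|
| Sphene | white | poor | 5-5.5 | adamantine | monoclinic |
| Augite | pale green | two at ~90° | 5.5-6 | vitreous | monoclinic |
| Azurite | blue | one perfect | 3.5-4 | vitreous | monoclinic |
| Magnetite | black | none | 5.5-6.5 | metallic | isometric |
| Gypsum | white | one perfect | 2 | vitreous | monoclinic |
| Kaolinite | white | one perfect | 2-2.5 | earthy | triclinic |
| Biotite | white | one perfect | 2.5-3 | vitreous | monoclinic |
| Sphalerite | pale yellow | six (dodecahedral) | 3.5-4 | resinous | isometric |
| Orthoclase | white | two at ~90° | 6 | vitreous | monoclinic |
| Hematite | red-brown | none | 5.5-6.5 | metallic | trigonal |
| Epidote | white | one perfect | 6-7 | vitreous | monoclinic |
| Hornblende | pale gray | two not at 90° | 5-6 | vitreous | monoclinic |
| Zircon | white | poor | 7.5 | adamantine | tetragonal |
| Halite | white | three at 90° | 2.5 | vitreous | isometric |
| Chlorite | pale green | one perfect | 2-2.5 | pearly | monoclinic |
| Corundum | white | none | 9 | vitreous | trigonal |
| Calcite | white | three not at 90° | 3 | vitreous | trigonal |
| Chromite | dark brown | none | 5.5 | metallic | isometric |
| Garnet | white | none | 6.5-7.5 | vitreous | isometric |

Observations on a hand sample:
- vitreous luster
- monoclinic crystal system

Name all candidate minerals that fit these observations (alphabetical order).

Augite, Azurite, Biotite, Epidote, Gypsum, Hornblende, Orthoclase

Vitreous luster — Augite, Azurite, Gypsum, Biotite, Orthoclase, Epidote, Hornblende, Halite, Corundum, Calcite, Garnet remain.
Monoclinic crystal system is inconsistent with Halite, Corundum, Calcite, Garnet.
Consistent with every observation: Augite, Azurite, Biotite, Epidote, Gypsum, Hornblende, Orthoclase.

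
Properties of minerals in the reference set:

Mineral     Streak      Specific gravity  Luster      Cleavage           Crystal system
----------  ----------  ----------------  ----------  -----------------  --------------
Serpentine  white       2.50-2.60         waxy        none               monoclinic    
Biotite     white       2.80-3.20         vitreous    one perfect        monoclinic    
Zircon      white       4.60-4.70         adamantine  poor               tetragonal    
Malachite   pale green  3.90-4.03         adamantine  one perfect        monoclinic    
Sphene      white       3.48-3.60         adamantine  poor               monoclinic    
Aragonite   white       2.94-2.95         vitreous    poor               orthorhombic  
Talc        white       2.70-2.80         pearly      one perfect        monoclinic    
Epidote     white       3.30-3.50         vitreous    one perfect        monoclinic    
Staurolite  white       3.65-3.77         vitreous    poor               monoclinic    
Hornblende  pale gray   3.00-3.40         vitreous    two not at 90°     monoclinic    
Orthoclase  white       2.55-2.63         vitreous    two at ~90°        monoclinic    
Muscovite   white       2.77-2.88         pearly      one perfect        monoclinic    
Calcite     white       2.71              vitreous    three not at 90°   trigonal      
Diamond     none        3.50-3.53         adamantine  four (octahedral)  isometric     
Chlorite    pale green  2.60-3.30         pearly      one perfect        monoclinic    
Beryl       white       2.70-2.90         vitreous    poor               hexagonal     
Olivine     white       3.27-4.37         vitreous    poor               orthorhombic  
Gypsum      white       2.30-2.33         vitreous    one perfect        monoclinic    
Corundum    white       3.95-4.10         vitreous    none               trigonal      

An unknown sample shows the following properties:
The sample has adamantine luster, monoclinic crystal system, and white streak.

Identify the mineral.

Sphene

Adamantine luster — Zircon, Malachite, Sphene, Diamond remain.
Monoclinic crystal system is inconsistent with Zircon, Diamond.
White streak excludes Malachite.
The only mineral consistent with every observation is Sphene.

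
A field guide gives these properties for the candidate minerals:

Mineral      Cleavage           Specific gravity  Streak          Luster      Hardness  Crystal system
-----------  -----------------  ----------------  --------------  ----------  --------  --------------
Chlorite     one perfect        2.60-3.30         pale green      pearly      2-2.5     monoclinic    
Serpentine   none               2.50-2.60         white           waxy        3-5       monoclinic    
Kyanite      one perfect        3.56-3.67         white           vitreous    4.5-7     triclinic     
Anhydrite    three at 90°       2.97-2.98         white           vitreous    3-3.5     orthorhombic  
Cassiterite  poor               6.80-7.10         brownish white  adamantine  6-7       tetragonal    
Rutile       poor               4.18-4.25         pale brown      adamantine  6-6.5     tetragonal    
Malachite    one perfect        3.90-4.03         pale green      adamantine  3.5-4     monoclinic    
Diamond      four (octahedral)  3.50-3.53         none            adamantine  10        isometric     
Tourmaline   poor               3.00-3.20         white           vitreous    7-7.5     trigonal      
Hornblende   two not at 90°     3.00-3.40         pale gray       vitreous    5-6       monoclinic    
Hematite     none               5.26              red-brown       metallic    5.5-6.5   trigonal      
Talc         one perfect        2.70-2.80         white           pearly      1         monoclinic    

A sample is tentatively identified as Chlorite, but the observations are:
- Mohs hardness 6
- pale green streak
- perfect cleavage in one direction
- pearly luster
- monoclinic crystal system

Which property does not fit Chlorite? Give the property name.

hardness

Mohs hardness 6: Chlorite has hardness 2-2.5 — does not match.
Pale green streak: Chlorite has pale green streak — within range.
Perfect cleavage in one direction: Chlorite has cleavage one perfect — within range.
Pearly luster: Chlorite has pearly luster — within range.
Monoclinic crystal system: Chlorite has monoclinic system — within range.
Only the hardness is inconsistent.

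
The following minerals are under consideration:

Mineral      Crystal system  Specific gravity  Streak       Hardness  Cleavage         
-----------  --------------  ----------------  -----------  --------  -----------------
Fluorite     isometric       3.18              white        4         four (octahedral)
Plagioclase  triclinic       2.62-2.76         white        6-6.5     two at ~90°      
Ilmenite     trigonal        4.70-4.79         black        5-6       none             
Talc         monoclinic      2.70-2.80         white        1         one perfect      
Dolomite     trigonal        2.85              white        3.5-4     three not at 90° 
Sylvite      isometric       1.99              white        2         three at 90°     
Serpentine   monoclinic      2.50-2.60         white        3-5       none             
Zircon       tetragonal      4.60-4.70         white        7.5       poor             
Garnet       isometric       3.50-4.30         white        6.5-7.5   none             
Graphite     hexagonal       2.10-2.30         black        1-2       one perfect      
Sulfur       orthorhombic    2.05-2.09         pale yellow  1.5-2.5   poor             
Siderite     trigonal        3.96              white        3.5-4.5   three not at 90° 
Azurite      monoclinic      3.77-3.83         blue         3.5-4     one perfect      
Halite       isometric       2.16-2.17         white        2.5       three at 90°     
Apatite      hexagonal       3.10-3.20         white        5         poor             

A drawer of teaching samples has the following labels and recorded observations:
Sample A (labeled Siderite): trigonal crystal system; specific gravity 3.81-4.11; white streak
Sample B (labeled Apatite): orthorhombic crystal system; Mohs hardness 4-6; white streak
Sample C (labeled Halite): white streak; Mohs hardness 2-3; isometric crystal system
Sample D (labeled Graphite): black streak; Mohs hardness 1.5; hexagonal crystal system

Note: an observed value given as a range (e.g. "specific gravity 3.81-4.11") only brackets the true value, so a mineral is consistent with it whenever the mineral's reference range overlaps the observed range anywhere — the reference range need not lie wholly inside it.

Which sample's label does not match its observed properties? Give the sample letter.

B

Sample A: all recorded properties match Siderite.
Sample B: Apatite has hexagonal system, but the record shows orthorhombic crystal system — this label is wrong.
Sample C: all recorded properties match Halite.
Sample D: all recorded properties match Graphite.
Sample B is the mislabeled one.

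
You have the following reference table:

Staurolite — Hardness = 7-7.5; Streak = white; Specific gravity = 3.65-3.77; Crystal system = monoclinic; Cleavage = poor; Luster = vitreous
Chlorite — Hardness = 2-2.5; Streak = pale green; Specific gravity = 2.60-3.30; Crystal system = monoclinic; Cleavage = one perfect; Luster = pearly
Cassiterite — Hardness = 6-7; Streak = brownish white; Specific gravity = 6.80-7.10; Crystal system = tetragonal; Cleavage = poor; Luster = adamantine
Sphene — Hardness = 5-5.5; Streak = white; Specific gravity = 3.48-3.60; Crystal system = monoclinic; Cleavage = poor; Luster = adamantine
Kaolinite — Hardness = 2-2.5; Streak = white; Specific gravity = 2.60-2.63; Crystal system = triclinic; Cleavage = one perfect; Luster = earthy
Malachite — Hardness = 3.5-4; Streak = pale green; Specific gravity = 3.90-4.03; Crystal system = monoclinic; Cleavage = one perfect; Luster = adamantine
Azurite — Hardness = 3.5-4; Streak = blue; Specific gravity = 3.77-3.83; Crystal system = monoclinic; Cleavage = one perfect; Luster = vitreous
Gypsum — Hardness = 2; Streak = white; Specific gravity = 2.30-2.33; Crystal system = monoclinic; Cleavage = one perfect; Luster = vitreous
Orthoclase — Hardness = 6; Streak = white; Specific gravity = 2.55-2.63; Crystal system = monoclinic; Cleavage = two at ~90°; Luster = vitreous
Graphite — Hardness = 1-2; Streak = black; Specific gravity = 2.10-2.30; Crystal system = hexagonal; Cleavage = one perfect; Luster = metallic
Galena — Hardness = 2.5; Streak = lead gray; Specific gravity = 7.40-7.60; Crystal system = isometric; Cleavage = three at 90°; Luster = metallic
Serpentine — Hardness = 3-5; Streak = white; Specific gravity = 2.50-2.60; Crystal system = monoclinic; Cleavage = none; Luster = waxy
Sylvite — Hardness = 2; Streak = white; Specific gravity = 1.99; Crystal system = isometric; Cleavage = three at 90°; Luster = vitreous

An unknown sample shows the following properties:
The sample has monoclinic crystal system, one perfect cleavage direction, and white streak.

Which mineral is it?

Monoclinic crystal system is inconsistent with Cassiterite, Kaolinite, Graphite, Galena, Sylvite.
One perfect cleavage direction is inconsistent with Staurolite, Sphene, Orthoclase, Serpentine.
White streak — Gypsum remains.
Gypsum is the sole remaining match.

Gypsum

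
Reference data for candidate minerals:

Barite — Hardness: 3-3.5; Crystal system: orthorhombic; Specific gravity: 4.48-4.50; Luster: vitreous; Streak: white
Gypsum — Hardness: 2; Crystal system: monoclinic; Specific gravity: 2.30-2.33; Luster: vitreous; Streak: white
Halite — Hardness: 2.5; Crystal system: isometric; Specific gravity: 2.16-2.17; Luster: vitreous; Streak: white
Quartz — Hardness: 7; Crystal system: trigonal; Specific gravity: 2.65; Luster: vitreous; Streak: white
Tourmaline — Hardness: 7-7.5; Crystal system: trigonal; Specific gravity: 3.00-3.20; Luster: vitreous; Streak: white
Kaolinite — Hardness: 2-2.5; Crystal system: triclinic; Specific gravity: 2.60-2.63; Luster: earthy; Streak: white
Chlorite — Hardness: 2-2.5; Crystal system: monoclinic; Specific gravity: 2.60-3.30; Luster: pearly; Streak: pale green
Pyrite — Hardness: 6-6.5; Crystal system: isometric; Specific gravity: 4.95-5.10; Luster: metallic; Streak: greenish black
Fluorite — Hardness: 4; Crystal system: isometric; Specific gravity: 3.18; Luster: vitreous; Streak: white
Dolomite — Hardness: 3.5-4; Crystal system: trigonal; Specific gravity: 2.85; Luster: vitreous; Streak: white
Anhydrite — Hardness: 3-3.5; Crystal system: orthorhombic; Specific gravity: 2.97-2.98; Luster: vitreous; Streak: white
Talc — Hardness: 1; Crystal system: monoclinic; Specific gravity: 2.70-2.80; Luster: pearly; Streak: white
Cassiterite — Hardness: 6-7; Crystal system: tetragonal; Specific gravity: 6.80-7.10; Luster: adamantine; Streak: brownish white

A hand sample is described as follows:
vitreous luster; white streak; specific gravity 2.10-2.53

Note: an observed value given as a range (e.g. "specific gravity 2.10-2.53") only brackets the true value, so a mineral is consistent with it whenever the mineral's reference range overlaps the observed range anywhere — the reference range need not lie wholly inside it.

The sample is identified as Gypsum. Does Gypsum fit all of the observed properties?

Yes

Vitreous luster — is consistent with Gypsum (vitreous luster).
White streak — is consistent with Gypsum (white streak).
Specific gravity 2.10-2.53 — is consistent with Gypsum (SG 2.30-2.33).
Every observed property is compatible with the reference values for Gypsum.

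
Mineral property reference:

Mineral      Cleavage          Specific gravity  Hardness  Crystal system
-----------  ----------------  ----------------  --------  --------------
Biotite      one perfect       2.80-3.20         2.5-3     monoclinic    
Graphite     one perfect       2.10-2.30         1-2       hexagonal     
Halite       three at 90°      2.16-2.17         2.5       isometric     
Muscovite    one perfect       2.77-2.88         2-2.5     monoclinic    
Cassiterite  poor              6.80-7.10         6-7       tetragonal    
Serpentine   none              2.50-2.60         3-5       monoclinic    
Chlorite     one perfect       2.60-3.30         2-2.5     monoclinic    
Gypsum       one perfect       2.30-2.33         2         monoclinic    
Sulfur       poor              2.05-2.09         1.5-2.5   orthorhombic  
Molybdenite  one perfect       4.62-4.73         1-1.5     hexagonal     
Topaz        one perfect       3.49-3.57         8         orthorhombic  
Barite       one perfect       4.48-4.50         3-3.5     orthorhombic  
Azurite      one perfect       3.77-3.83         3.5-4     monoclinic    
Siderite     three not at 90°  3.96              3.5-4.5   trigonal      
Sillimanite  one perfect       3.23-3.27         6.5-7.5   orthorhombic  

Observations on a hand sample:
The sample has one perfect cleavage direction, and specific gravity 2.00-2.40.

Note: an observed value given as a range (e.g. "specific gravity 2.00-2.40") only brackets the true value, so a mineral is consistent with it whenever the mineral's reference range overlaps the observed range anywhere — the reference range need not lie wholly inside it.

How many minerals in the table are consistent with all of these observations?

2

One perfect cleavage direction eliminates Halite, Cassiterite, Serpentine, Sulfur, Siderite.
Specific gravity 2.00-2.40 — narrows the field to Graphite, Gypsum.
The minerals that satisfy all observations are Graphite, Gypsum.
That is 2 minerals.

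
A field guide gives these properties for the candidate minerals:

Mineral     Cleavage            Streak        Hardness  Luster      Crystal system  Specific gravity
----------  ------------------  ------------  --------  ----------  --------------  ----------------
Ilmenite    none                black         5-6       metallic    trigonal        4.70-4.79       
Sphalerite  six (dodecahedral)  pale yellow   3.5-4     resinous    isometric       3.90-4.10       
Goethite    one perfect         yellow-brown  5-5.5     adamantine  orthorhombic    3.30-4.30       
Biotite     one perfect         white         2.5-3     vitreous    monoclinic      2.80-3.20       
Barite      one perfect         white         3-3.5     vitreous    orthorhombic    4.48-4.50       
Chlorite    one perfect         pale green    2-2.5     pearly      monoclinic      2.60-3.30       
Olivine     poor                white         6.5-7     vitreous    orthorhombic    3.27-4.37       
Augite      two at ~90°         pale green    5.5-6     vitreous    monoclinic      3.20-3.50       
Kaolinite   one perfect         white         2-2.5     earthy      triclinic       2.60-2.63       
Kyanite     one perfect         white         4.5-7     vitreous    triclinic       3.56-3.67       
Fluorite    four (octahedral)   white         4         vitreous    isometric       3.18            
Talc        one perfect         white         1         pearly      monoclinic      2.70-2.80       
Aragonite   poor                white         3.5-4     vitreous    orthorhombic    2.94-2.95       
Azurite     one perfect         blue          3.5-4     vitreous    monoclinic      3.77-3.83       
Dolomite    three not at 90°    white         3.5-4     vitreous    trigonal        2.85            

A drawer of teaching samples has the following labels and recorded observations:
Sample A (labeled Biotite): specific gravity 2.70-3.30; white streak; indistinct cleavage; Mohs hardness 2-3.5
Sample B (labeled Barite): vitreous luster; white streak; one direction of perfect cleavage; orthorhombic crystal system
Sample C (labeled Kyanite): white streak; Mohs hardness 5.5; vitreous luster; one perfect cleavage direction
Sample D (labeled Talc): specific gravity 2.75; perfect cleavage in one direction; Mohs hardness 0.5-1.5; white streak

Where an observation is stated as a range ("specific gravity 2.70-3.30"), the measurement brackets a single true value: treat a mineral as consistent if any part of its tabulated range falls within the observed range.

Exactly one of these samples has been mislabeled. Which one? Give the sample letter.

A

Sample A: indistinct cleavage is outside the reference for Biotite (cleavage one perfect) — mislabeled.
Sample B: nothing contradicts Barite.
Sample C: nothing contradicts Kyanite.
Sample D: nothing contradicts Talc.
Sample A is the mislabeled one.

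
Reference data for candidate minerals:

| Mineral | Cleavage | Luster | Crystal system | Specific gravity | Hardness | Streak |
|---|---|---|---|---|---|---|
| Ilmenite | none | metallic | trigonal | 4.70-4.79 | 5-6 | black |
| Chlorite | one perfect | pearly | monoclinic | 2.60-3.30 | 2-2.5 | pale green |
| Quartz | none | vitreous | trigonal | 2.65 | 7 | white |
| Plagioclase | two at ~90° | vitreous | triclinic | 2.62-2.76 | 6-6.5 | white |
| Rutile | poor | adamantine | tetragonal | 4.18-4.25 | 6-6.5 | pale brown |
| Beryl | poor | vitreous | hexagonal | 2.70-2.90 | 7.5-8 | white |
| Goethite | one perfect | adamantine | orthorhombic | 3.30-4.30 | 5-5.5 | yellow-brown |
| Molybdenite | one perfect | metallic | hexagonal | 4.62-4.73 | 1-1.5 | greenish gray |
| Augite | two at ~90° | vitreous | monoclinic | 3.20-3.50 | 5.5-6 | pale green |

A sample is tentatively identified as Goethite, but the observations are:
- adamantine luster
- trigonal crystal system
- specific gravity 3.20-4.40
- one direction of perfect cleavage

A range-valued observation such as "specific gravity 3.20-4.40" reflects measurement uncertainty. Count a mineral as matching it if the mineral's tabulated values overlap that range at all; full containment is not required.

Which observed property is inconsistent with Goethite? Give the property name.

Adamantine luster: Goethite has adamantine luster — within range.
Trigonal crystal system: Goethite has orthorhombic system — does not match.
Specific gravity 3.20-4.40: Goethite has SG 3.30-4.30 — within range.
One direction of perfect cleavage: Goethite has cleavage one perfect — within range.
The crystal system is the one property that does not fit.

crystal system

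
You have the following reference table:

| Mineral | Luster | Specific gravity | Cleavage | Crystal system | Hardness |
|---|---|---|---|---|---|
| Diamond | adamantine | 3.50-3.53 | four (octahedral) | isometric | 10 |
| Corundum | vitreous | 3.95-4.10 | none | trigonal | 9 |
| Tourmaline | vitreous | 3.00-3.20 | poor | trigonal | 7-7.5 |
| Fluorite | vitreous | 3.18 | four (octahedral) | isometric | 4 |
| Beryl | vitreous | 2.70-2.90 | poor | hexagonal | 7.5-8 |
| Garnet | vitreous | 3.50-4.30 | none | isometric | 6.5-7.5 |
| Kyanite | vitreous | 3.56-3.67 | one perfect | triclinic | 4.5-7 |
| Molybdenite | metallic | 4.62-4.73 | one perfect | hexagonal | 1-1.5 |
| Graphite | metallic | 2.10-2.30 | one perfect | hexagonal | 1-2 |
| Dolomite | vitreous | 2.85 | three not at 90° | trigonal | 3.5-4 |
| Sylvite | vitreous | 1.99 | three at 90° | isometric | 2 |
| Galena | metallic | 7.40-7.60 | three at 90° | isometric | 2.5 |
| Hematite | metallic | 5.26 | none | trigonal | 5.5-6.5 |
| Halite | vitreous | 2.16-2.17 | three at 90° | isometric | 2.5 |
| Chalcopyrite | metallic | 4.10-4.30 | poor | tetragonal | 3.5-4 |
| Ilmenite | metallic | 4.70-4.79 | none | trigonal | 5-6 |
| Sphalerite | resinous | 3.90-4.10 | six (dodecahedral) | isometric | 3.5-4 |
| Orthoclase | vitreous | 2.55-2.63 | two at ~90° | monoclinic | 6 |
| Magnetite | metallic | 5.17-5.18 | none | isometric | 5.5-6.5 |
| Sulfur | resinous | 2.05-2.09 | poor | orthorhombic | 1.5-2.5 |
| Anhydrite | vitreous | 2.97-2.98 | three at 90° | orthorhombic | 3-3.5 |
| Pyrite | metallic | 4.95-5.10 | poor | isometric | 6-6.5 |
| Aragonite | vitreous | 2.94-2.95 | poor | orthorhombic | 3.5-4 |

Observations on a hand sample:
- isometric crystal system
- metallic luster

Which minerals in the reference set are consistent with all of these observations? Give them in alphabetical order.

Isometric crystal system: leaves Diamond, Fluorite, Garnet, Sylvite, Galena, Halite, Sphalerite, Magnetite, Pyrite.
Metallic luster: only Galena, Magnetite, Pyrite remain.
The minerals that satisfy all observations are Galena, Magnetite, Pyrite.

Galena, Magnetite, Pyrite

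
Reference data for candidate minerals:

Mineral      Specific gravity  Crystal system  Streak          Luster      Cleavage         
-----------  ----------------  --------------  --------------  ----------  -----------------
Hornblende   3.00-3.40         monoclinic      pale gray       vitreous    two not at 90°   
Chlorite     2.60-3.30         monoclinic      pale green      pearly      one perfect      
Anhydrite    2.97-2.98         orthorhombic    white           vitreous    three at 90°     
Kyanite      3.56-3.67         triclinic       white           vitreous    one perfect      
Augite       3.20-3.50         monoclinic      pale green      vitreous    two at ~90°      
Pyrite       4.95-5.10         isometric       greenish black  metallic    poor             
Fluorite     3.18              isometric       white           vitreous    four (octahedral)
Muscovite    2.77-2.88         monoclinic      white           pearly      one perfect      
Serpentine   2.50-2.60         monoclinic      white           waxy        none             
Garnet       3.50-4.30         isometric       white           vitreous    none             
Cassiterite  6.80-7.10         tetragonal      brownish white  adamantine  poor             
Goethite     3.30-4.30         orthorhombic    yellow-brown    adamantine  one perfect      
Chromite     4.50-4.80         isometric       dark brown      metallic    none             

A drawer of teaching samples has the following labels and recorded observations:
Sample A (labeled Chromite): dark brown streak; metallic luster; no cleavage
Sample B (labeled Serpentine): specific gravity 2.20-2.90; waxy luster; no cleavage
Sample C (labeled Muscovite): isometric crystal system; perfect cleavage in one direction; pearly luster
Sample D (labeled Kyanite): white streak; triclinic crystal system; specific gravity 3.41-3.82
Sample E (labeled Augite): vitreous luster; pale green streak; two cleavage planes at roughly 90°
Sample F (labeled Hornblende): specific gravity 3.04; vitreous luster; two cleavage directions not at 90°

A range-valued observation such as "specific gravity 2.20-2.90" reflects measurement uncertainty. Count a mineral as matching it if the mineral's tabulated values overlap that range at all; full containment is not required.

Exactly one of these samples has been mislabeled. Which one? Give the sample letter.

Sample A: nothing contradicts Chromite.
Sample B: nothing contradicts Serpentine.
Sample C: Muscovite has monoclinic system, but the record shows isometric crystal system — this label is wrong.
Sample D: nothing contradicts Kyanite.
Sample E: nothing contradicts Augite.
Sample F: nothing contradicts Hornblende.
The mislabeled specimen is C.

C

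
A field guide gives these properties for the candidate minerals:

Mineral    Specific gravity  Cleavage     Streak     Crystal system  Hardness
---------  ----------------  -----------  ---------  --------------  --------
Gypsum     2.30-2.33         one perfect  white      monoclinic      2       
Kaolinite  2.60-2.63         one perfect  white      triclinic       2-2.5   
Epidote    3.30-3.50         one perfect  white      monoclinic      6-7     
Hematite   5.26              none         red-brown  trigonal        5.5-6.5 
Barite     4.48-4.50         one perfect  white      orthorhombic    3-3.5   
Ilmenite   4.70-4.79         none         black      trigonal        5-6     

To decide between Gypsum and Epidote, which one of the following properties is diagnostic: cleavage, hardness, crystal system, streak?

Cleavage: both one perfect — shared.
Hardness: Gypsum 2, Epidote 6-7 — these differ.
Crystal system: both monoclinic — shared.
Streak: both white — shared.
Of the listed properties, hardness is the one that separates them.

hardness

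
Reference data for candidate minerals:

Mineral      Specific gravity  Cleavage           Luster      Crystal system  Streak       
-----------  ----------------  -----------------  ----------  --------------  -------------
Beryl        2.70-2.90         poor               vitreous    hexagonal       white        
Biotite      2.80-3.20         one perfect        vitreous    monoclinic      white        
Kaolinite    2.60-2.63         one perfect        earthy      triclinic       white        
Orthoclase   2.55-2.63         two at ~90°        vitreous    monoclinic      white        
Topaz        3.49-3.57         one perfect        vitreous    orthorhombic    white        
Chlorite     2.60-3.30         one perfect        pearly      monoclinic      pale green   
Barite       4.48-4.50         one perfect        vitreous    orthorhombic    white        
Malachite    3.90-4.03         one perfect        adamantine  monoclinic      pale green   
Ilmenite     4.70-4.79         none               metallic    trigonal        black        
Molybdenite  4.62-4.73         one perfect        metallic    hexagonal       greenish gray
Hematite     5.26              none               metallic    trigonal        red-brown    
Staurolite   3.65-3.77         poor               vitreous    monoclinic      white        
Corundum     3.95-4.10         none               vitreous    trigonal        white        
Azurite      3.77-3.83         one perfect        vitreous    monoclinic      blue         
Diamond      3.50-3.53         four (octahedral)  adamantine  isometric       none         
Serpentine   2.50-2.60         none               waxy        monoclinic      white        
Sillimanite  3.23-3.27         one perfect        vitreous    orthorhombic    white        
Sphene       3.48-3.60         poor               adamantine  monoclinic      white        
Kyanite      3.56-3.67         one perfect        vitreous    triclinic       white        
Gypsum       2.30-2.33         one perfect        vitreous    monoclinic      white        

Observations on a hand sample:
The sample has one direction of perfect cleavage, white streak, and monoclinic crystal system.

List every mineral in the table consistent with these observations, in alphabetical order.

One direction of perfect cleavage: leaves Biotite, Kaolinite, Topaz, Chlorite, Barite, Malachite, Molybdenite, Azurite, Sillimanite, Kyanite, Gypsum.
White streak excludes Chlorite, Malachite, Molybdenite, Azurite.
Monoclinic crystal system: leaves Biotite, Gypsum.
Remaining candidates: Biotite, Gypsum.

Biotite, Gypsum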